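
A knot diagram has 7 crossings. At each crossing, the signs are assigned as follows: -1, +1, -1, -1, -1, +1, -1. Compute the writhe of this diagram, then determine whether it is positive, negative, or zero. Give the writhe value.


Step 1: Count positive crossings (+1).
Positive crossings: 2
Step 2: Count negative crossings (-1).
Negative crossings: 5
Step 3: Writhe = (positive) - (negative)
w = 2 - 5 = -3
Step 4: |w| = 3, and w is negative

-3


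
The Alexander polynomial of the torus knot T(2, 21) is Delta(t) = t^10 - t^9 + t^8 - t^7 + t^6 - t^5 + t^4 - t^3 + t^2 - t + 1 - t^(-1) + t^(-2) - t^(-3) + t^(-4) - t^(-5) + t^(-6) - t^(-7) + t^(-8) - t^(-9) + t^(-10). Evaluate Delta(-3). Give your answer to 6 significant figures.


Substituting t = -3 into Delta(t) = t^10 - t^9 + t^8 - t^7 + t^6 - t^5 + t^4 - t^3 + t^2 - t + 1 - t^(-1) + t^(-2) - t^(-3) + t^(-4) - t^(-5) + t^(-6) - t^(-7) + t^(-8) - t^(-9) + t^(-10):
Term values: (59049) + (19683) + (6561) + (2187) + (729) + (243) + (81) + (27) + (9) + (3) + (1) + (0.333333) + (0.111111) + (0.037037) + (0.0123457) + (0.00411523) + (0.00137174) + (0.000457247) + (0.000152416) + (5.08053e-05) + (1.69351e-05)
Sum = 88573.49999
Rounded to 6 significant figures: 88573.5

88573.5


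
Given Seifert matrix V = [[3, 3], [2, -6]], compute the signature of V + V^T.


Step 1: V + V^T = [[6, 5], [5, -12]]
Step 2: trace = -6, det = -97
Step 3: Discriminant = (-6)^2 - 4*(-97) = 424
Step 4: Eigenvalues: 7.29563, -13.2956
Step 5: Signature = (# positive eigenvalues) - (# negative eigenvalues) = 0

0


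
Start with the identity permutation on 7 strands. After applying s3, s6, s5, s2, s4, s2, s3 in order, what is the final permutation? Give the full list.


Starting with identity [1, 2, 3, 4, 5, 6, 7].
Apply generators in sequence:
  After s3: [1, 2, 4, 3, 5, 6, 7]
  After s6: [1, 2, 4, 3, 5, 7, 6]
  After s5: [1, 2, 4, 3, 7, 5, 6]
  After s2: [1, 4, 2, 3, 7, 5, 6]
  After s4: [1, 4, 2, 7, 3, 5, 6]
  After s2: [1, 2, 4, 7, 3, 5, 6]
  After s3: [1, 2, 7, 4, 3, 5, 6]
Final permutation: [1, 2, 7, 4, 3, 5, 6]

[1, 2, 7, 4, 3, 5, 6]


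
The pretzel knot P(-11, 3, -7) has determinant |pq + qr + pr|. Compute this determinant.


Step 1: Compute pq + qr + pr.
pq = (-11)*3 = -33
qr = 3*(-7) = -21
pr = (-11)*(-7) = 77
pq + qr + pr = -33 + (-21) + 77 = 23
Step 2: Take absolute value.
det(P(-11,3,-7)) = |23| = 23

23


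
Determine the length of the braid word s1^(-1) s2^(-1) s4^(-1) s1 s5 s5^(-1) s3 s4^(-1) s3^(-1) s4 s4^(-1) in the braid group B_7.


The word length counts the number of generators (including inverses).
Listing each generator: s1^(-1), s2^(-1), s4^(-1), s1, s5, s5^(-1), s3, s4^(-1), s3^(-1), s4, s4^(-1)
There are 11 generators in this braid word.

11


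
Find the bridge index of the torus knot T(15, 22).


The bridge number of T(p,q) is min(p,q).
min(15, 22) = 15

15


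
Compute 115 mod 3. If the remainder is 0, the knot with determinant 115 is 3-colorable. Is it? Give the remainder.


Step 1: A knot is p-colorable if and only if p divides its determinant.
Step 2: Compute 115 mod 3.
115 = 38 * 3 + 1
Step 3: 115 mod 3 = 1
Step 4: The knot is 3-colorable: no

1


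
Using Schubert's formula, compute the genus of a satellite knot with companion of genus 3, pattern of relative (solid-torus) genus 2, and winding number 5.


Schubert: g(satellite) = g_rel(pattern) + |winding| * g(companion),
where g_rel(pattern) is the genus of the pattern relative to the solid torus.
= 2 + 5 * 3
= 2 + 15 = 17

17


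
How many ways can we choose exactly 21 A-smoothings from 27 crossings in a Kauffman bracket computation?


We choose which 21 of 27 crossings get A-smoothings.
C(27, 21) = 27! / (21! * 6!)
= 296010

296010


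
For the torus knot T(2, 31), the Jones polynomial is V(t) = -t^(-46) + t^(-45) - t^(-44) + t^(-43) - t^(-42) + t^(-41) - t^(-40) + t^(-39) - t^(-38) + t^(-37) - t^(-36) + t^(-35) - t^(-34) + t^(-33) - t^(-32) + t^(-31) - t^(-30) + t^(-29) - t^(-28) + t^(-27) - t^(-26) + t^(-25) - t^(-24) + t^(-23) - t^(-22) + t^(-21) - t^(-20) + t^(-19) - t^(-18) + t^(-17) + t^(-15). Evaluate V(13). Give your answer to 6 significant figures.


Substituting t = 13 into V(t) = -t^(-46) + t^(-45) - t^(-44) + t^(-43) - t^(-42) + t^(-41) - t^(-40) + t^(-39) - t^(-38) + t^(-37) - t^(-36) + t^(-35) - t^(-34) + t^(-33) - t^(-32) + t^(-31) - t^(-30) + t^(-29) - t^(-28) + t^(-27) - t^(-26) + t^(-25) - t^(-24) + t^(-23) - t^(-22) + t^(-21) - t^(-20) + t^(-19) - t^(-18) + t^(-17) + t^(-15):
  (-)t^(-46) = -5.73596e-52
  (+)t^(-45) = 7.45674e-51
  (-)t^(-44) = -9.69377e-50
  (+)t^(-43) = 1.26019e-48
  (-)t^(-42) = -1.63825e-47
  (+)t^(-41) = 2.12972e-46
  (-)t^(-40) = -2.76864e-45
  (+)t^(-39) = 3.59923e-44
  (-)t^(-38) = -4.679e-43
  (+)t^(-37) = 6.08269e-42
  (-)t^(-36) = -7.9075e-41
  (+)t^(-35) = 1.02798e-39
  (-)t^(-34) = -1.33637e-38
  (+)t^(-33) = 1.73728e-37
  (-)t^(-32) = -2.25846e-36
  (+)t^(-31) = 2.936e-35
  (-)t^(-30) = -3.8168e-34
  (+)t^(-29) = 4.96184e-33
  (-)t^(-28) = -6.45039e-32
  (+)t^(-27) = 8.38551e-31
  (-)t^(-26) = -1.09012e-29
  (+)t^(-25) = 1.41715e-28
  (-)t^(-24) = -1.8423e-27
  (+)t^(-23) = 2.39499e-26
  (-)t^(-22) = -3.11348e-25
  (+)t^(-21) = 4.04753e-24
  (-)t^(-20) = -5.26178e-23
  (+)t^(-19) = 6.84032e-22
  (-)t^(-18) = -8.89241e-21
  (+)t^(-17) = 1.15601e-19
  (+)t^(-15) = 1.95366e-17
Sum = (-5.73596e-52) + (7.45674e-51) + (-9.69377e-50) + (1.26019e-48) + (-1.63825e-47) + (2.12972e-46) + (-2.76864e-45) + (3.59923e-44) + (-4.679e-43) + (6.08269e-42) + (-7.9075e-41) + (1.02798e-39) + (-1.33637e-38) + (1.73728e-37) + (-2.25846e-36) + (2.936e-35) + (-3.8168e-34) + (4.96184e-33) + (-6.45039e-32) + (8.38551e-31) + (-1.09012e-29) + (1.41715e-28) + (-1.8423e-27) + (2.39499e-26) + (-3.11348e-25) + (4.04753e-24) + (-5.26178e-23) + (6.84032e-22) + (-8.89241e-21) + (1.15601e-19) + (1.95366e-17)
= 1.964397701e-17
Rounded to 6 significant figures: 1.9644e-17

1.9644e-17


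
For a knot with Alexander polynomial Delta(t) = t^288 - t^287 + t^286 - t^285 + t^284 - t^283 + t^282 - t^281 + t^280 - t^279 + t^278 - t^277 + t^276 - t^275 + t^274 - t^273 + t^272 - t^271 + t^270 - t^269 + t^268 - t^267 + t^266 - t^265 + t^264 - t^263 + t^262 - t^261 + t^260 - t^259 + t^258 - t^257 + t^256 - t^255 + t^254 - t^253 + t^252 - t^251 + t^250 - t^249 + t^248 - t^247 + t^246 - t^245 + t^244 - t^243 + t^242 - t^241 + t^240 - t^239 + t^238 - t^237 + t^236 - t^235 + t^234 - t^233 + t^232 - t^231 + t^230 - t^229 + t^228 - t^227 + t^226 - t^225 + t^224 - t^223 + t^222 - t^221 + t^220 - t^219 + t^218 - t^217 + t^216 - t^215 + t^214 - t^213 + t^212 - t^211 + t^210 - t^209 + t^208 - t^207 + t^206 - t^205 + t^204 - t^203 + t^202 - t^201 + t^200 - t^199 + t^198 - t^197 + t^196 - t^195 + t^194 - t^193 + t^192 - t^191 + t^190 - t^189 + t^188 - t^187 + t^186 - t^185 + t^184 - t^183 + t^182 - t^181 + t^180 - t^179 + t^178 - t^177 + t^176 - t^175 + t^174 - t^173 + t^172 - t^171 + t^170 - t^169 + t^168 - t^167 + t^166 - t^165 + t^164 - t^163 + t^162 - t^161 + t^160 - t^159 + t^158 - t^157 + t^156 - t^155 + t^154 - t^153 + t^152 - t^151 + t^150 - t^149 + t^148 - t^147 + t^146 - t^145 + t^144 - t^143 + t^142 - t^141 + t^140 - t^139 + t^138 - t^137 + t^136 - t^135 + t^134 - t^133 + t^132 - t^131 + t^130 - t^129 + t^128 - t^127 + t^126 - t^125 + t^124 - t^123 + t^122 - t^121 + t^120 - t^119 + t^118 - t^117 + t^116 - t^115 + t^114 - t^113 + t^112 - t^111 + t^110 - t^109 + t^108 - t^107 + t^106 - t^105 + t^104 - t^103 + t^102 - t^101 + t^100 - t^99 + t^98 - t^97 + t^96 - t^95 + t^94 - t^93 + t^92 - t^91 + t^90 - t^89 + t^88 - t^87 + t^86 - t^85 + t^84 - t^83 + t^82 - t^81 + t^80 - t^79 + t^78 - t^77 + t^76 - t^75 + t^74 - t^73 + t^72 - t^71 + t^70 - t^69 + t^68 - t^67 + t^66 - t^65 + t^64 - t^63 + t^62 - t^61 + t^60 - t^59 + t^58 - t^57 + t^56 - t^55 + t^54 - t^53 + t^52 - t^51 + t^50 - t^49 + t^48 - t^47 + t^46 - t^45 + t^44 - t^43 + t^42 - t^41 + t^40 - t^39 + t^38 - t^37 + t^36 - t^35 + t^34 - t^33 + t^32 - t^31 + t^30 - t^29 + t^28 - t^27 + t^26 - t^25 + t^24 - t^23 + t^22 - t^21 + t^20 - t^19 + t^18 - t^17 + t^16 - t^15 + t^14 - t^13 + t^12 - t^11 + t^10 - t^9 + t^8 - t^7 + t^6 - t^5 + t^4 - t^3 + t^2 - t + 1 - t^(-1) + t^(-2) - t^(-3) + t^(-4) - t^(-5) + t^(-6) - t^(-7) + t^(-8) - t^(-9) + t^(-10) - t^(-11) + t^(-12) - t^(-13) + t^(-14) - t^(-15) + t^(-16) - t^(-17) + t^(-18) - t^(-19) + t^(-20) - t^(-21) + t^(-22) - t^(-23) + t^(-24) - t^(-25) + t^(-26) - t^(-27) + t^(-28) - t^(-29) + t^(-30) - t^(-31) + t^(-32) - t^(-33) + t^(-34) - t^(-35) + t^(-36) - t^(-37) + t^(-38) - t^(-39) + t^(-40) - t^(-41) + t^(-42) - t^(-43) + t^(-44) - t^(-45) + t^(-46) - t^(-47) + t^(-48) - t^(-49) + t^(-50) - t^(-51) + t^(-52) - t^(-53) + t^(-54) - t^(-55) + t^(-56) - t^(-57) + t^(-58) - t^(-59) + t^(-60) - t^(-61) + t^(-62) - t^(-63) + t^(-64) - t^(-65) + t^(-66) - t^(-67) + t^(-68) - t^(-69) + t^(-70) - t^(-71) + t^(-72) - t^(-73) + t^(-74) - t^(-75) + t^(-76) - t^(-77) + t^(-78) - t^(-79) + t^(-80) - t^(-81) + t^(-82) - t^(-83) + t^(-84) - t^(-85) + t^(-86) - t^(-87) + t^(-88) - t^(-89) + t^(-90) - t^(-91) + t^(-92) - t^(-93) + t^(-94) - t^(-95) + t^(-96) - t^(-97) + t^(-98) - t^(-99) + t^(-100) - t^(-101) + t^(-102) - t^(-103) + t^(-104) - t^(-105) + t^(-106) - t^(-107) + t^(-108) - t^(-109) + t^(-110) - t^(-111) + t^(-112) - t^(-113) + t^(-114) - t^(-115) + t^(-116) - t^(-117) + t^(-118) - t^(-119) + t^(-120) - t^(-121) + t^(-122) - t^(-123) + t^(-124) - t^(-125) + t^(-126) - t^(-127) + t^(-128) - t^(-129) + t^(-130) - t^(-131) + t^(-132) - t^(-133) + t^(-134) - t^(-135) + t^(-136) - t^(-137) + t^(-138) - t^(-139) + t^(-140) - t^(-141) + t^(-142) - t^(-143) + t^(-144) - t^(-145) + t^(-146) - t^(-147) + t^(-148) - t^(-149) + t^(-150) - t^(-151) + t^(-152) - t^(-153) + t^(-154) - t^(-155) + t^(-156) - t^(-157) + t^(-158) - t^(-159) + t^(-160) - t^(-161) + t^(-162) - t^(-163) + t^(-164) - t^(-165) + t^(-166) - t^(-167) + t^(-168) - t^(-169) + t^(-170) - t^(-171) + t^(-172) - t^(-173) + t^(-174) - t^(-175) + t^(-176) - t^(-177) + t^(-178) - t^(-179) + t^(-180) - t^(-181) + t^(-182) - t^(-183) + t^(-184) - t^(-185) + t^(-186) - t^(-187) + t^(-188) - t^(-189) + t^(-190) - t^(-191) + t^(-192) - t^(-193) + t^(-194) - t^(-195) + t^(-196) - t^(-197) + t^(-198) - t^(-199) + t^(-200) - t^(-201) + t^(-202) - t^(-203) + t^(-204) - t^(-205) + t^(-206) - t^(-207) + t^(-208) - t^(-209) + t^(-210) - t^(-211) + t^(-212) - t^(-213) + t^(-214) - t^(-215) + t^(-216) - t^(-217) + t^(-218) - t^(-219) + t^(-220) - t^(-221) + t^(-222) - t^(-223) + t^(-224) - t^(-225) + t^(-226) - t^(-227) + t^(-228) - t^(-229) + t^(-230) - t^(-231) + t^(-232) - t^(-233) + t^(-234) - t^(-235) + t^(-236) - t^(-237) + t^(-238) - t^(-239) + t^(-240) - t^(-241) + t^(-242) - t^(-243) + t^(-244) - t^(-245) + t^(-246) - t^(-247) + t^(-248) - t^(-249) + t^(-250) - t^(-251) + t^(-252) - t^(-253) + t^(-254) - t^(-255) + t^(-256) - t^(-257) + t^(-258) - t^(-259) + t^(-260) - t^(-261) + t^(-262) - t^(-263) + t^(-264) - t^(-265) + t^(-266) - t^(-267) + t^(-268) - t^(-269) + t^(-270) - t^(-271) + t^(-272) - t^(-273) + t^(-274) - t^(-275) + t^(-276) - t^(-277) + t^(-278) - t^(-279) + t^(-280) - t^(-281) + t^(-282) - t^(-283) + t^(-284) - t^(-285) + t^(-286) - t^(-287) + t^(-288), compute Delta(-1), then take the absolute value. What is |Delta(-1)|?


Step 1: The polynomial has 577 terms with alternating signs, exponents from 288 down to -288.
Step 2: Substitute t = -1. The i-th term has coefficient (-1)^i and exponent (m-i),
  so its value is (-1)^i * (-1)^(m-i) = (-1)^m = 1 for every i.
Step 3: All 577 terms equal 1, so Delta(-1) = 577 * (1) = 577
Step 4: |Delta(-1)| = 577

577


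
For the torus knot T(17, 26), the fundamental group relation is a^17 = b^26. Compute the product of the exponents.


The relation is a^17 = b^26.
Product of exponents = 17 * 26
= 442

442


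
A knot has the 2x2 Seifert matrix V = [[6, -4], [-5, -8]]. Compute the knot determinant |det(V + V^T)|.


Step 1: Form V + V^T where V = [[6, -4], [-5, -8]]
  V^T = [[6, -5], [-4, -8]]
  V + V^T = [[12, -9], [-9, -16]]
Step 2: det(V + V^T) = 12*(-16) - (-9)*(-9)
  = -192 - 81 = -273
Step 3: Knot determinant = |det(V + V^T)| = |-273| = 273

273


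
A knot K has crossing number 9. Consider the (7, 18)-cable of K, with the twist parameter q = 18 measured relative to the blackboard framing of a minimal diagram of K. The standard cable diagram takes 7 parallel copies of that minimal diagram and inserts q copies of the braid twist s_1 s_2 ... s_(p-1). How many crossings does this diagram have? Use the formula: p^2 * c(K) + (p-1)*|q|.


Step 1: Each of the c(K) crossings of the companion diagram becomes p*p = p^2 crossings among the p parallel strands, and each of the |q| twists s_1 s_2 ... s_(p-1) adds (p-1) crossings.
  Crossings = p^2 * c(K) + (p-1)*|q|
Step 2: = 7^2 * 9 + (7-1)*18
Step 3: = 49*9 + 6*18
Step 4: = 441 + 108 = 549

549


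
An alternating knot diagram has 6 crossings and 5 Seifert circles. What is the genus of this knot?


For alternating knots, g = (c - s + 1)/2.
= (6 - 5 + 1)/2
= 2/2 = 1

1


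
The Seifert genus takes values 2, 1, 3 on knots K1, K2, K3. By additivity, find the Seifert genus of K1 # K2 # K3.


The Seifert genus is additive under connected sum.
Seifert genus(K1 # K2 # K3) = (2) + (1) + (3)
= 6

6


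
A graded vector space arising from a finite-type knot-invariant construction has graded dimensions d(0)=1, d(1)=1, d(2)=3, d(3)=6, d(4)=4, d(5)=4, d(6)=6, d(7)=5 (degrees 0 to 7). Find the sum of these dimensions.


Total dimension = d(0) + d(1) + ... + d(7)
= 1 + 1 + 3 + 6 + 4 + 4 + 6 + 5
= 30

30


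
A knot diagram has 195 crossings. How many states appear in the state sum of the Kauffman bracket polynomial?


Each crossing contributes 2 choices (A-smoothing or B-smoothing).
Total states = 2^195 = 50216813883093446110686315385661331328818843555712276103168

50216813883093446110686315385661331328818843555712276103168


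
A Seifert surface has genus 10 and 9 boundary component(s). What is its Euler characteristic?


chi = 2 - 2g - b
= 2 - 2*10 - 9
= 2 - 20 - 9 = -27

-27


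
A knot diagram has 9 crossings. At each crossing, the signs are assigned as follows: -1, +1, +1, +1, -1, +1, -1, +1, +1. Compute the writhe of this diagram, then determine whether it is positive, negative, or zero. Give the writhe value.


Step 1: Count positive crossings (+1).
Positive crossings: 6
Step 2: Count negative crossings (-1).
Negative crossings: 3
Step 3: Writhe = (positive) - (negative)
w = 6 - 3 = 3
Step 4: |w| = 3, and w is positive

3


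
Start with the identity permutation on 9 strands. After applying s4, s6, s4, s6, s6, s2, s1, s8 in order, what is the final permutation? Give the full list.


Starting with identity [1, 2, 3, 4, 5, 6, 7, 8, 9].
Apply generators in sequence:
  After s4: [1, 2, 3, 5, 4, 6, 7, 8, 9]
  After s6: [1, 2, 3, 5, 4, 7, 6, 8, 9]
  After s4: [1, 2, 3, 4, 5, 7, 6, 8, 9]
  After s6: [1, 2, 3, 4, 5, 6, 7, 8, 9]
  After s6: [1, 2, 3, 4, 5, 7, 6, 8, 9]
  After s2: [1, 3, 2, 4, 5, 7, 6, 8, 9]
  After s1: [3, 1, 2, 4, 5, 7, 6, 8, 9]
  After s8: [3, 1, 2, 4, 5, 7, 6, 9, 8]
Final permutation: [3, 1, 2, 4, 5, 7, 6, 9, 8]

[3, 1, 2, 4, 5, 7, 6, 9, 8]


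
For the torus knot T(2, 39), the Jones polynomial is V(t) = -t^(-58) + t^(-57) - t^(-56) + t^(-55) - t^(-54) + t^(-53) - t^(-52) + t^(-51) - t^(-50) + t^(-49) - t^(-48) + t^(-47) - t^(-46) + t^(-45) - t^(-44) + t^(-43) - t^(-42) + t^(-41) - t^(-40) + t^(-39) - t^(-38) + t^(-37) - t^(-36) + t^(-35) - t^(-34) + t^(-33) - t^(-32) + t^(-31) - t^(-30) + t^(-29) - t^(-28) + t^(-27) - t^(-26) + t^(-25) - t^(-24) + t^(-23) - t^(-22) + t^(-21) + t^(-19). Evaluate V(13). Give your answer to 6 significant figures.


Substituting t = 13 into V(t) = -t^(-58) + t^(-57) - t^(-56) + t^(-55) - t^(-54) + t^(-53) - t^(-52) + t^(-51) - t^(-50) + t^(-49) - t^(-48) + t^(-47) - t^(-46) + t^(-45) - t^(-44) + t^(-43) - t^(-42) + t^(-41) - t^(-40) + t^(-39) - t^(-38) + t^(-37) - t^(-36) + t^(-35) - t^(-34) + t^(-33) - t^(-32) + t^(-31) - t^(-30) + t^(-29) - t^(-28) + t^(-27) - t^(-26) + t^(-25) - t^(-24) + t^(-23) - t^(-22) + t^(-21) + t^(-19):
  (-)t^(-58) = -2.46199e-65
  (+)t^(-57) = 3.20058e-64
  (-)t^(-56) = -4.16076e-63
  (+)t^(-55) = 5.40898e-62
  (-)t^(-54) = -7.03168e-61
  (+)t^(-53) = 9.14118e-60
  (-)t^(-52) = -1.18835e-58
  (+)t^(-51) = 1.54486e-57
  (-)t^(-50) = -2.00832e-56
  (+)t^(-49) = 2.61081e-55
  (-)t^(-48) = -3.39406e-54
  (+)t^(-47) = 4.41227e-53
  (-)t^(-46) = -5.73596e-52
  (+)t^(-45) = 7.45674e-51
  (-)t^(-44) = -9.69377e-50
  (+)t^(-43) = 1.26019e-48
  (-)t^(-42) = -1.63825e-47
  (+)t^(-41) = 2.12972e-46
  (-)t^(-40) = -2.76864e-45
  (+)t^(-39) = 3.59923e-44
  (-)t^(-38) = -4.679e-43
  (+)t^(-37) = 6.08269e-42
  (-)t^(-36) = -7.9075e-41
  (+)t^(-35) = 1.02798e-39
  (-)t^(-34) = -1.33637e-38
  (+)t^(-33) = 1.73728e-37
  (-)t^(-32) = -2.25846e-36
  (+)t^(-31) = 2.936e-35
  (-)t^(-30) = -3.8168e-34
  (+)t^(-29) = 4.96184e-33
  (-)t^(-28) = -6.45039e-32
  (+)t^(-27) = 8.38551e-31
  (-)t^(-26) = -1.09012e-29
  (+)t^(-25) = 1.41715e-28
  (-)t^(-24) = -1.8423e-27
  (+)t^(-23) = 2.39499e-26
  (-)t^(-22) = -3.11348e-25
  (+)t^(-21) = 4.04753e-24
  (+)t^(-19) = 6.84032e-22
Sum = (-2.46199e-65) + (3.20058e-64) + (-4.16076e-63) + (5.40898e-62) + (-7.03168e-61) + (9.14118e-60) + (-1.18835e-58) + (1.54486e-57) + (-2.00832e-56) + (2.61081e-55) + (-3.39406e-54) + (4.41227e-53) + (-5.73596e-52) + (7.45674e-51) + (-9.69377e-50) + (1.26019e-48) + (-1.63825e-47) + (2.12972e-46) + (-2.76864e-45) + (3.59923e-44) + (-4.679e-43) + (6.08269e-42) + (-7.9075e-41) + (1.02798e-39) + (-1.33637e-38) + (1.73728e-37) + (-2.25846e-36) + (2.936e-35) + (-3.8168e-34) + (4.96184e-33) + (-6.45039e-32) + (8.38551e-31) + (-1.09012e-29) + (1.41715e-28) + (-1.8423e-27) + (2.39499e-26) + (-3.11348e-25) + (4.04753e-24) + (6.84032e-22)
= 6.877902387e-22
Rounded to 6 significant figures: 6.8779e-22

6.8779e-22


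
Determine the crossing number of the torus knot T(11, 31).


For a torus knot T(p, q) with gcd(p,q)=1,
the crossing number is min(p*(q-1), q*(p-1)).
p*(q-1) = 11*30 = 330
q*(p-1) = 31*10 = 310
min(330, 310) = 310

310


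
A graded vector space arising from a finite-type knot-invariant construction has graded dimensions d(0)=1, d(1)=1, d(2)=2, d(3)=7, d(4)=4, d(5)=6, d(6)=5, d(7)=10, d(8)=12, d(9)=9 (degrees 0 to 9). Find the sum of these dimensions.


Total dimension = d(0) + d(1) + ... + d(9)
= 1 + 1 + 2 + 7 + 4 + 6 + 5 + 10 + 12 + 9
= 57

57


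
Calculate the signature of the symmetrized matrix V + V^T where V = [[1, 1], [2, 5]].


Step 1: V + V^T = [[2, 3], [3, 10]]
Step 2: trace = 12, det = 11
Step 3: Discriminant = 12^2 - 4*11 = 100
Step 4: Eigenvalues: 11, 1
Step 5: Signature = (# positive eigenvalues) - (# negative eigenvalues) = 2

2


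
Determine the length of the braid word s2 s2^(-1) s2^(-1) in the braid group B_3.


The word length counts the number of generators (including inverses).
Listing each generator: s2, s2^(-1), s2^(-1)
There are 3 generators in this braid word.

3


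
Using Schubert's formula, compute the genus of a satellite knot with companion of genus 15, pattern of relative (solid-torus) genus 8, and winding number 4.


Schubert: g(satellite) = g_rel(pattern) + |winding| * g(companion),
where g_rel(pattern) is the genus of the pattern relative to the solid torus.
= 8 + 4 * 15
= 8 + 60 = 68

68


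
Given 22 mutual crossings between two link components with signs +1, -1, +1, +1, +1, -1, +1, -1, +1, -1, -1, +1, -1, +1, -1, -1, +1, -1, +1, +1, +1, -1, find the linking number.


Step 1: Count positive crossings: 12
Step 2: Count negative crossings: 10
Step 3: Sum of signs = 12 - 10 = 2
Step 4: Linking number = sum/2 = 2/2 = 1

1


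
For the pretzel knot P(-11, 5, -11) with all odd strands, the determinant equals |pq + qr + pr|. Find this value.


Step 1: Compute pq + qr + pr.
pq = (-11)*5 = -55
qr = 5*(-11) = -55
pr = (-11)*(-11) = 121
pq + qr + pr = -55 + (-55) + 121 = 11
Step 2: Take absolute value.
det(P(-11,5,-11)) = |11| = 11

11


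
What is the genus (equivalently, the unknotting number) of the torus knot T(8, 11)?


For a torus knot T(p,q), both the unknotting number and genus equal (p-1)(q-1)/2.
= (8-1)(11-1)/2
= 7*10/2
= 70/2 = 35

35


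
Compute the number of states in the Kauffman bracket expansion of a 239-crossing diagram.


Each crossing contributes 2 choices (A-smoothing or B-smoothing).
Total states = 2^239 = 883423532389192164791648750371459257913741948437809479060803100646309888

883423532389192164791648750371459257913741948437809479060803100646309888


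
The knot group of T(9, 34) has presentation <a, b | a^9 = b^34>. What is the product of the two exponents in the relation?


The relation is a^9 = b^34.
Product of exponents = 9 * 34
= 306

306


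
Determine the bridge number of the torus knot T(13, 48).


The bridge number of T(p,q) is min(p,q).
min(13, 48) = 13

13


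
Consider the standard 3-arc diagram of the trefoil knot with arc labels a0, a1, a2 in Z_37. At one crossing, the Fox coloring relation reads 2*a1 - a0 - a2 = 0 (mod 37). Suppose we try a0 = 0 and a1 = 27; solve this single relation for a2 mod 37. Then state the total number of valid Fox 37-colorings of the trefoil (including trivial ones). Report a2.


Step 1: Apply the given crossing relation 2*a1 - a0 - a2 = 0 (mod 37).
  a2 = 2*a1 - a0 mod 37
  a2 = 2*27 - 0 mod 37
  a2 = 54 - 0 mod 37
  a2 = 54 mod 37 = 17
Step 2: The trefoil has determinant 3.
  Number of Fox p-colorings (p prime) is p^2 if p = 3, else p.
  Since 37 does not divide 3, only trivial (constant) colorings exist.
  (So the trial a0 = 0, a1 = 27 with a0 != a1 does NOT extend to a valid coloring of the whole trefoil: the other two crossing relations require 3*(a1 - a0) = 0 (mod 37), which fails.)
  Total colorings = 37
Step 3: a2 = 17, total Fox 37-colorings = 37

17


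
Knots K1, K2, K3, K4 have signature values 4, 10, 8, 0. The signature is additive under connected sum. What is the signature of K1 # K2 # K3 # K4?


The signature is additive under connected sum.
signature(K1 # K2 # K3 # K4) = (4) + (10) + (8) + (0)
= 22

22


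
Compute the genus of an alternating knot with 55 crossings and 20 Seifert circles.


For alternating knots, g = (c - s + 1)/2.
= (55 - 20 + 1)/2
= 36/2 = 18

18


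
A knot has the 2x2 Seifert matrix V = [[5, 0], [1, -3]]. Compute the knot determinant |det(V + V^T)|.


Step 1: Form V + V^T where V = [[5, 0], [1, -3]]
  V^T = [[5, 1], [0, -3]]
  V + V^T = [[10, 1], [1, -6]]
Step 2: det(V + V^T) = 10*(-6) - 1*1
  = -60 - 1 = -61
Step 3: Knot determinant = |det(V + V^T)| = |-61| = 61

61


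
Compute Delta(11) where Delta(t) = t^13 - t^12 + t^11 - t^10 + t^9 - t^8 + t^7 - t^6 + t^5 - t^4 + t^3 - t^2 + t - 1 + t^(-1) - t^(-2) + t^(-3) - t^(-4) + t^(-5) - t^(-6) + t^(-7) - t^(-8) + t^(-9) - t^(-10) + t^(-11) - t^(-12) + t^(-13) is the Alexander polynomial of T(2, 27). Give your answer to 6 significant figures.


Substituting t = 11 into Delta(t) = t^13 - t^12 + t^11 - t^10 + t^9 - t^8 + t^7 - t^6 + t^5 - t^4 + t^3 - t^2 + t - 1 + t^(-1) - t^(-2) + t^(-3) - t^(-4) + t^(-5) - t^(-6) + t^(-7) - t^(-8) + t^(-9) - t^(-10) + t^(-11) - t^(-12) + t^(-13):
Term values: (34522712143931) + (-3138428376721) + (285311670611) + (-25937424601) + (2357947691) + (-214358881) + (19487171) + (-1771561) + (161051) + (-14641) + (1331) + (-121) + (11) + (-1) + (0.0909091) + (-0.00826446) + (0.000751315) + (-6.83013e-05) + (6.20921e-06) + (-5.64474e-07) + (5.13158e-08) + (-4.66507e-09) + (4.24098e-10) + (-3.85543e-11) + (3.50494e-12) + (-3.18631e-13) + (2.89664e-14)
Sum = 3.164581947e+13
Rounded to 6 significant figures: 3.16458e+13

3.16458e+13


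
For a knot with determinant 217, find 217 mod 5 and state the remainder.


Step 1: A knot is p-colorable if and only if p divides its determinant.
Step 2: Compute 217 mod 5.
217 = 43 * 5 + 2
Step 3: 217 mod 5 = 2
Step 4: The knot is 5-colorable: no

2


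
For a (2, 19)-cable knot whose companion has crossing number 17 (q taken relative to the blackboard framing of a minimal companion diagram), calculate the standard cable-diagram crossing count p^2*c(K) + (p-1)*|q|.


Step 1: Each of the c(K) crossings of the companion diagram becomes p*p = p^2 crossings among the p parallel strands, and each of the |q| twists s_1 s_2 ... s_(p-1) adds (p-1) crossings.
  Crossings = p^2 * c(K) + (p-1)*|q|
Step 2: = 2^2 * 17 + (2-1)*19
Step 3: = 4*17 + 1*19
Step 4: = 68 + 19 = 87

87


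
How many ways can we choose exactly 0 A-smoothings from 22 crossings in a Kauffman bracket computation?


We choose which 0 of 22 crossings get A-smoothings.
C(22, 0) = 22! / (0! * 22!)
= 1

1


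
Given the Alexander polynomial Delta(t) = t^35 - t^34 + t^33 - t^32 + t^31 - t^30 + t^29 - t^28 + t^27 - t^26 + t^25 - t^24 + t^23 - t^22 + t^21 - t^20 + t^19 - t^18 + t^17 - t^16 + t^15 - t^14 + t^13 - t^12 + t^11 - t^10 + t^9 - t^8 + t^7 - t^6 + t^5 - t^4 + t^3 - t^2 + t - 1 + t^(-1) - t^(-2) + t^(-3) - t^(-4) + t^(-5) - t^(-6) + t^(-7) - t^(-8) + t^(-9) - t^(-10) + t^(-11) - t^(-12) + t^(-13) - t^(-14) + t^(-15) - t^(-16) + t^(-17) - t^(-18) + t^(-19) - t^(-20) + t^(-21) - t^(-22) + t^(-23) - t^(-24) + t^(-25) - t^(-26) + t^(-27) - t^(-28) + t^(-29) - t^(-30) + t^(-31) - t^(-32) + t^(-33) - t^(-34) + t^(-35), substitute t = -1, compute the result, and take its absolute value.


Step 1: The polynomial has 71 terms with alternating signs, exponents from 35 down to -35.
Step 2: Substitute t = -1. The i-th term has coefficient (-1)^i and exponent (m-i),
  so its value is (-1)^i * (-1)^(m-i) = (-1)^m = -1 for every i.
Step 3: All 71 terms equal -1, so Delta(-1) = 71 * (-1) = -71
Step 4: |Delta(-1)| = 71

71


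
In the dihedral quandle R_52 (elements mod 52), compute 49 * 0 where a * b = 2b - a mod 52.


49 * 0 = 2*0 - 49 mod 52
= 0 - 49 mod 52
= -49 mod 52 = 3

3


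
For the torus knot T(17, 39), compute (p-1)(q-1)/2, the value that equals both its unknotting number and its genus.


For a torus knot T(p,q), both the unknotting number and genus equal (p-1)(q-1)/2.
= (17-1)(39-1)/2
= 16*38/2
= 608/2 = 304

304


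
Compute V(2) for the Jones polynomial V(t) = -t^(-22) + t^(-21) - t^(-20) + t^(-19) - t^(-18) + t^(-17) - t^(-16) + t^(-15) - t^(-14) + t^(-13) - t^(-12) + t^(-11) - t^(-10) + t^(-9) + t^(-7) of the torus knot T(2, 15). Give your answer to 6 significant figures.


Substituting t = 2 into V(t) = -t^(-22) + t^(-21) - t^(-20) + t^(-19) - t^(-18) + t^(-17) - t^(-16) + t^(-15) - t^(-14) + t^(-13) - t^(-12) + t^(-11) - t^(-10) + t^(-9) + t^(-7):
  (-)t^(-22) = -2.38419e-07
  (+)t^(-21) = 4.76837e-07
  (-)t^(-20) = -9.53674e-07
  (+)t^(-19) = 1.90735e-06
  (-)t^(-18) = -3.8147e-06
  (+)t^(-17) = 7.62939e-06
  (-)t^(-16) = -1.52588e-05
  (+)t^(-15) = 3.05176e-05
  (-)t^(-14) = -6.10352e-05
  (+)t^(-13) = 0.00012207
  (-)t^(-12) = -0.000244141
  (+)t^(-11) = 0.000488281
  (-)t^(-10) = -0.000976562
  (+)t^(-9) = 0.00195312
  (+)t^(-7) = 0.0078125
Sum = (-2.38419e-07) + (4.76837e-07) + (-9.53674e-07) + (1.90735e-06) + (-3.8147e-06) + (7.62939e-06) + (-1.52588e-05) + (3.05176e-05) + (-6.10352e-05) + (0.00012207) + (-0.000244141) + (0.000488281) + (-0.000976562) + (0.00195312) + (0.0078125)
= 0.00911450386
Rounded to 6 significant figures: 0.0091145

0.0091145


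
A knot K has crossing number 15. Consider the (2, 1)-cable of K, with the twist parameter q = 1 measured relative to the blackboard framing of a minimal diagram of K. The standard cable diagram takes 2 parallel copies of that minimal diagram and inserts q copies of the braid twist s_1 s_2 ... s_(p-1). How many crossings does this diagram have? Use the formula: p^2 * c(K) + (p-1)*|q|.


Step 1: Each of the c(K) crossings of the companion diagram becomes p*p = p^2 crossings among the p parallel strands, and each of the |q| twists s_1 s_2 ... s_(p-1) adds (p-1) crossings.
  Crossings = p^2 * c(K) + (p-1)*|q|
Step 2: = 2^2 * 15 + (2-1)*1
Step 3: = 4*15 + 1*1
Step 4: = 60 + 1 = 61

61


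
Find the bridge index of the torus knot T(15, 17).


The bridge number of T(p,q) is min(p,q).
min(15, 17) = 15

15


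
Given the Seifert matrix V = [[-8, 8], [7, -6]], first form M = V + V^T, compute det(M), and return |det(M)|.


Step 1: Form V + V^T where V = [[-8, 8], [7, -6]]
  V^T = [[-8, 7], [8, -6]]
  V + V^T = [[-16, 15], [15, -12]]
Step 2: det(V + V^T) = (-16)*(-12) - 15*15
  = 192 - 225 = -33
Step 3: Knot determinant = |det(V + V^T)| = |-33| = 33

33


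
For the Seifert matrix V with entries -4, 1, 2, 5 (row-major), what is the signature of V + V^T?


Step 1: V + V^T = [[-8, 3], [3, 10]]
Step 2: trace = 2, det = -89
Step 3: Discriminant = 2^2 - 4*(-89) = 360
Step 4: Eigenvalues: 10.4868, -8.48683
Step 5: Signature = (# positive eigenvalues) - (# negative eigenvalues) = 0

0


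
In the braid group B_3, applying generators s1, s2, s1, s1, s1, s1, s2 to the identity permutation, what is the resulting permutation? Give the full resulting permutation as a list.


Starting with identity [1, 2, 3].
Apply generators in sequence:
  After s1: [2, 1, 3]
  After s2: [2, 3, 1]
  After s1: [3, 2, 1]
  After s1: [2, 3, 1]
  After s1: [3, 2, 1]
  After s1: [2, 3, 1]
  After s2: [2, 1, 3]
Final permutation: [2, 1, 3]

[2, 1, 3]


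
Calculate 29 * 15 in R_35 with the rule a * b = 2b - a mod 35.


29 * 15 = 2*15 - 29 mod 35
= 30 - 29 mod 35
= 1 mod 35 = 1

1


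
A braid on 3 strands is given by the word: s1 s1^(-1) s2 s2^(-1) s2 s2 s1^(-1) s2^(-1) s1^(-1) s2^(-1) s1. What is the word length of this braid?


The word length counts the number of generators (including inverses).
Listing each generator: s1, s1^(-1), s2, s2^(-1), s2, s2, s1^(-1), s2^(-1), s1^(-1), s2^(-1), s1
There are 11 generators in this braid word.

11


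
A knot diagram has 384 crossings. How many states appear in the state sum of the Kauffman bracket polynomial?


Each crossing contributes 2 choices (A-smoothing or B-smoothing).
Total states = 2^384 = 39402006196394479212279040100143613805079739270465446667948293404245721771497210611414266254884915640806627990306816

39402006196394479212279040100143613805079739270465446667948293404245721771497210611414266254884915640806627990306816


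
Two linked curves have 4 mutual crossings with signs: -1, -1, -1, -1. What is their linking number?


Step 1: Count positive crossings: 0
Step 2: Count negative crossings: 4
Step 3: Sum of signs = 0 - 4 = -4
Step 4: Linking number = sum/2 = -4/2 = -2

-2


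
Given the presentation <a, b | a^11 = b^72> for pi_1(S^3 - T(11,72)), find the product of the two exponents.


The relation is a^11 = b^72.
Product of exponents = 11 * 72
= 792

792


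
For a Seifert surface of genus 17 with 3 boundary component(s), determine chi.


chi = 2 - 2g - b
= 2 - 2*17 - 3
= 2 - 34 - 3 = -35

-35


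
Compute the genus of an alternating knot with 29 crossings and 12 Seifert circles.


For alternating knots, g = (c - s + 1)/2.
= (29 - 12 + 1)/2
= 18/2 = 9

9


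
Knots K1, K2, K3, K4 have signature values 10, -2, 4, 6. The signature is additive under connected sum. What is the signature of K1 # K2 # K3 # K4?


The signature is additive under connected sum.
signature(K1 # K2 # K3 # K4) = (10) + (-2) + (4) + (6)
= 18

18


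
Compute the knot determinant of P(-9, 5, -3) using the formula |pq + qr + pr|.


Step 1: Compute pq + qr + pr.
pq = (-9)*5 = -45
qr = 5*(-3) = -15
pr = (-9)*(-3) = 27
pq + qr + pr = -45 + (-15) + 27 = -33
Step 2: Take absolute value.
det(P(-9,5,-3)) = |-33| = 33

33


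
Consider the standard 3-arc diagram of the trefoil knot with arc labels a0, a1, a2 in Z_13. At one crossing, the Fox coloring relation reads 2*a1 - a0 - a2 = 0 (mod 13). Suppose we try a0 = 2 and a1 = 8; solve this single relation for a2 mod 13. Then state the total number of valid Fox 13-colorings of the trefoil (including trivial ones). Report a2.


Step 1: Apply the given crossing relation 2*a1 - a0 - a2 = 0 (mod 13).
  a2 = 2*a1 - a0 mod 13
  a2 = 2*8 - 2 mod 13
  a2 = 16 - 2 mod 13
  a2 = 14 mod 13 = 1
Step 2: The trefoil has determinant 3.
  Number of Fox p-colorings (p prime) is p^2 if p = 3, else p.
  Since 13 does not divide 3, only trivial (constant) colorings exist.
  (So the trial a0 = 2, a1 = 8 with a0 != a1 does NOT extend to a valid coloring of the whole trefoil: the other two crossing relations require 3*(a1 - a0) = 0 (mod 13), which fails.)
  Total colorings = 13
Step 3: a2 = 1, total Fox 13-colorings = 13

1


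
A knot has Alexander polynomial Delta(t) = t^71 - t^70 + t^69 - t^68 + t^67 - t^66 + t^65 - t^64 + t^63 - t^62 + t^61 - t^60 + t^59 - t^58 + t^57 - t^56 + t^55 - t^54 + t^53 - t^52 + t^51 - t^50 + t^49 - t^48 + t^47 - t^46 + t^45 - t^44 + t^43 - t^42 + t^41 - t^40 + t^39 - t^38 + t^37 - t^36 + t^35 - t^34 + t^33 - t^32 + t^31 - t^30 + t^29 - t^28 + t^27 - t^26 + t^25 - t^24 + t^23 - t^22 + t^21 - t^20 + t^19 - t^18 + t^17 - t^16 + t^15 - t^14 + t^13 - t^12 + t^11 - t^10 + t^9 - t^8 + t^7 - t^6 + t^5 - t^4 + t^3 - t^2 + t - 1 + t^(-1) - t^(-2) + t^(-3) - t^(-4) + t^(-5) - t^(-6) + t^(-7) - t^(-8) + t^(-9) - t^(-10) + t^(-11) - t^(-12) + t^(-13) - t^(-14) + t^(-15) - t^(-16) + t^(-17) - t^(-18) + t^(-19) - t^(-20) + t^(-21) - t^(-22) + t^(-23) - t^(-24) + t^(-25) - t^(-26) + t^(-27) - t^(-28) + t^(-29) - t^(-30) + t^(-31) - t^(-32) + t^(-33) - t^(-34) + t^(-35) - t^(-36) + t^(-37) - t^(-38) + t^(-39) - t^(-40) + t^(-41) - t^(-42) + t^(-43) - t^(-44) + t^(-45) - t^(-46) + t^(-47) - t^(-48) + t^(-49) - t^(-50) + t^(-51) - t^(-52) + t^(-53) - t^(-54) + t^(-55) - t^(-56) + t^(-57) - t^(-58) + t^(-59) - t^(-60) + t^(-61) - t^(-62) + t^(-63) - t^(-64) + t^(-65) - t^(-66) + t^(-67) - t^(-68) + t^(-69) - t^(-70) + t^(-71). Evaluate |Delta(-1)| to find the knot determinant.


Step 1: The polynomial has 143 terms with alternating signs, exponents from 71 down to -71.
Step 2: Substitute t = -1. The i-th term has coefficient (-1)^i and exponent (m-i),
  so its value is (-1)^i * (-1)^(m-i) = (-1)^m = -1 for every i.
Step 3: All 143 terms equal -1, so Delta(-1) = 143 * (-1) = -143
Step 4: |Delta(-1)| = 143

143


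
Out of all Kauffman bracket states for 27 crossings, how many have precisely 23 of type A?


We choose which 23 of 27 crossings get A-smoothings.
C(27, 23) = 27! / (23! * 4!)
= 17550

17550


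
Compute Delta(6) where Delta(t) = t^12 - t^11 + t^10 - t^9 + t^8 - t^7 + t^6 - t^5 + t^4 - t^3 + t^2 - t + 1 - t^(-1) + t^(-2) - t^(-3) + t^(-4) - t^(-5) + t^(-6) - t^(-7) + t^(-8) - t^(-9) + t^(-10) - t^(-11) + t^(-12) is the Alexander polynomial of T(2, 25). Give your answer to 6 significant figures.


Substituting t = 6 into Delta(t) = t^12 - t^11 + t^10 - t^9 + t^8 - t^7 + t^6 - t^5 + t^4 - t^3 + t^2 - t + 1 - t^(-1) + t^(-2) - t^(-3) + t^(-4) - t^(-5) + t^(-6) - t^(-7) + t^(-8) - t^(-9) + t^(-10) - t^(-11) + t^(-12):
Term values: (2176782336) + (-362797056) + (60466176) + (-10077696) + (1679616) + (-279936) + (46656) + (-7776) + (1296) + (-216) + (36) + (-6) + (1) + (-0.166667) + (0.0277778) + (-0.00462963) + (0.000771605) + (-0.000128601) + (2.14335e-05) + (-3.57225e-06) + (5.95374e-07) + (-9.9229e-08) + (1.65382e-08) + (-2.75636e-09) + (4.59394e-10)
Sum = 1865813431
Rounded to 6 significant figures: 1.86581e+09

1.86581e+09


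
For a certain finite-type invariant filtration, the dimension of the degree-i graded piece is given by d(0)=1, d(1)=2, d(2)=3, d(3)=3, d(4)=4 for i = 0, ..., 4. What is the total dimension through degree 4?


Total dimension = d(0) + d(1) + ... + d(4)
= 1 + 2 + 3 + 3 + 4
= 13

13


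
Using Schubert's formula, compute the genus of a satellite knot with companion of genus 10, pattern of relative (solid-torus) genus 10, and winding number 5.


Schubert: g(satellite) = g_rel(pattern) + |winding| * g(companion),
where g_rel(pattern) is the genus of the pattern relative to the solid torus.
= 10 + 5 * 10
= 10 + 50 = 60

60


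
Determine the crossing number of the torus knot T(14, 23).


For a torus knot T(p, q) with gcd(p,q)=1,
the crossing number is min(p*(q-1), q*(p-1)).
p*(q-1) = 14*22 = 308
q*(p-1) = 23*13 = 299
min(308, 299) = 299

299


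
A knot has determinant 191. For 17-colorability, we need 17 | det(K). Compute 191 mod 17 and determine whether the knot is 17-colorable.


Step 1: A knot is p-colorable if and only if p divides its determinant.
Step 2: Compute 191 mod 17.
191 = 11 * 17 + 4
Step 3: 191 mod 17 = 4
Step 4: The knot is 17-colorable: no

4


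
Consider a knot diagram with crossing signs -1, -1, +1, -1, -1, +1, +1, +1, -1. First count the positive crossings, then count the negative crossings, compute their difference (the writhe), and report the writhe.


Step 1: Count positive crossings (+1).
Positive crossings: 4
Step 2: Count negative crossings (-1).
Negative crossings: 5
Step 3: Writhe = (positive) - (negative)
w = 4 - 5 = -1
Step 4: |w| = 1, and w is negative

-1


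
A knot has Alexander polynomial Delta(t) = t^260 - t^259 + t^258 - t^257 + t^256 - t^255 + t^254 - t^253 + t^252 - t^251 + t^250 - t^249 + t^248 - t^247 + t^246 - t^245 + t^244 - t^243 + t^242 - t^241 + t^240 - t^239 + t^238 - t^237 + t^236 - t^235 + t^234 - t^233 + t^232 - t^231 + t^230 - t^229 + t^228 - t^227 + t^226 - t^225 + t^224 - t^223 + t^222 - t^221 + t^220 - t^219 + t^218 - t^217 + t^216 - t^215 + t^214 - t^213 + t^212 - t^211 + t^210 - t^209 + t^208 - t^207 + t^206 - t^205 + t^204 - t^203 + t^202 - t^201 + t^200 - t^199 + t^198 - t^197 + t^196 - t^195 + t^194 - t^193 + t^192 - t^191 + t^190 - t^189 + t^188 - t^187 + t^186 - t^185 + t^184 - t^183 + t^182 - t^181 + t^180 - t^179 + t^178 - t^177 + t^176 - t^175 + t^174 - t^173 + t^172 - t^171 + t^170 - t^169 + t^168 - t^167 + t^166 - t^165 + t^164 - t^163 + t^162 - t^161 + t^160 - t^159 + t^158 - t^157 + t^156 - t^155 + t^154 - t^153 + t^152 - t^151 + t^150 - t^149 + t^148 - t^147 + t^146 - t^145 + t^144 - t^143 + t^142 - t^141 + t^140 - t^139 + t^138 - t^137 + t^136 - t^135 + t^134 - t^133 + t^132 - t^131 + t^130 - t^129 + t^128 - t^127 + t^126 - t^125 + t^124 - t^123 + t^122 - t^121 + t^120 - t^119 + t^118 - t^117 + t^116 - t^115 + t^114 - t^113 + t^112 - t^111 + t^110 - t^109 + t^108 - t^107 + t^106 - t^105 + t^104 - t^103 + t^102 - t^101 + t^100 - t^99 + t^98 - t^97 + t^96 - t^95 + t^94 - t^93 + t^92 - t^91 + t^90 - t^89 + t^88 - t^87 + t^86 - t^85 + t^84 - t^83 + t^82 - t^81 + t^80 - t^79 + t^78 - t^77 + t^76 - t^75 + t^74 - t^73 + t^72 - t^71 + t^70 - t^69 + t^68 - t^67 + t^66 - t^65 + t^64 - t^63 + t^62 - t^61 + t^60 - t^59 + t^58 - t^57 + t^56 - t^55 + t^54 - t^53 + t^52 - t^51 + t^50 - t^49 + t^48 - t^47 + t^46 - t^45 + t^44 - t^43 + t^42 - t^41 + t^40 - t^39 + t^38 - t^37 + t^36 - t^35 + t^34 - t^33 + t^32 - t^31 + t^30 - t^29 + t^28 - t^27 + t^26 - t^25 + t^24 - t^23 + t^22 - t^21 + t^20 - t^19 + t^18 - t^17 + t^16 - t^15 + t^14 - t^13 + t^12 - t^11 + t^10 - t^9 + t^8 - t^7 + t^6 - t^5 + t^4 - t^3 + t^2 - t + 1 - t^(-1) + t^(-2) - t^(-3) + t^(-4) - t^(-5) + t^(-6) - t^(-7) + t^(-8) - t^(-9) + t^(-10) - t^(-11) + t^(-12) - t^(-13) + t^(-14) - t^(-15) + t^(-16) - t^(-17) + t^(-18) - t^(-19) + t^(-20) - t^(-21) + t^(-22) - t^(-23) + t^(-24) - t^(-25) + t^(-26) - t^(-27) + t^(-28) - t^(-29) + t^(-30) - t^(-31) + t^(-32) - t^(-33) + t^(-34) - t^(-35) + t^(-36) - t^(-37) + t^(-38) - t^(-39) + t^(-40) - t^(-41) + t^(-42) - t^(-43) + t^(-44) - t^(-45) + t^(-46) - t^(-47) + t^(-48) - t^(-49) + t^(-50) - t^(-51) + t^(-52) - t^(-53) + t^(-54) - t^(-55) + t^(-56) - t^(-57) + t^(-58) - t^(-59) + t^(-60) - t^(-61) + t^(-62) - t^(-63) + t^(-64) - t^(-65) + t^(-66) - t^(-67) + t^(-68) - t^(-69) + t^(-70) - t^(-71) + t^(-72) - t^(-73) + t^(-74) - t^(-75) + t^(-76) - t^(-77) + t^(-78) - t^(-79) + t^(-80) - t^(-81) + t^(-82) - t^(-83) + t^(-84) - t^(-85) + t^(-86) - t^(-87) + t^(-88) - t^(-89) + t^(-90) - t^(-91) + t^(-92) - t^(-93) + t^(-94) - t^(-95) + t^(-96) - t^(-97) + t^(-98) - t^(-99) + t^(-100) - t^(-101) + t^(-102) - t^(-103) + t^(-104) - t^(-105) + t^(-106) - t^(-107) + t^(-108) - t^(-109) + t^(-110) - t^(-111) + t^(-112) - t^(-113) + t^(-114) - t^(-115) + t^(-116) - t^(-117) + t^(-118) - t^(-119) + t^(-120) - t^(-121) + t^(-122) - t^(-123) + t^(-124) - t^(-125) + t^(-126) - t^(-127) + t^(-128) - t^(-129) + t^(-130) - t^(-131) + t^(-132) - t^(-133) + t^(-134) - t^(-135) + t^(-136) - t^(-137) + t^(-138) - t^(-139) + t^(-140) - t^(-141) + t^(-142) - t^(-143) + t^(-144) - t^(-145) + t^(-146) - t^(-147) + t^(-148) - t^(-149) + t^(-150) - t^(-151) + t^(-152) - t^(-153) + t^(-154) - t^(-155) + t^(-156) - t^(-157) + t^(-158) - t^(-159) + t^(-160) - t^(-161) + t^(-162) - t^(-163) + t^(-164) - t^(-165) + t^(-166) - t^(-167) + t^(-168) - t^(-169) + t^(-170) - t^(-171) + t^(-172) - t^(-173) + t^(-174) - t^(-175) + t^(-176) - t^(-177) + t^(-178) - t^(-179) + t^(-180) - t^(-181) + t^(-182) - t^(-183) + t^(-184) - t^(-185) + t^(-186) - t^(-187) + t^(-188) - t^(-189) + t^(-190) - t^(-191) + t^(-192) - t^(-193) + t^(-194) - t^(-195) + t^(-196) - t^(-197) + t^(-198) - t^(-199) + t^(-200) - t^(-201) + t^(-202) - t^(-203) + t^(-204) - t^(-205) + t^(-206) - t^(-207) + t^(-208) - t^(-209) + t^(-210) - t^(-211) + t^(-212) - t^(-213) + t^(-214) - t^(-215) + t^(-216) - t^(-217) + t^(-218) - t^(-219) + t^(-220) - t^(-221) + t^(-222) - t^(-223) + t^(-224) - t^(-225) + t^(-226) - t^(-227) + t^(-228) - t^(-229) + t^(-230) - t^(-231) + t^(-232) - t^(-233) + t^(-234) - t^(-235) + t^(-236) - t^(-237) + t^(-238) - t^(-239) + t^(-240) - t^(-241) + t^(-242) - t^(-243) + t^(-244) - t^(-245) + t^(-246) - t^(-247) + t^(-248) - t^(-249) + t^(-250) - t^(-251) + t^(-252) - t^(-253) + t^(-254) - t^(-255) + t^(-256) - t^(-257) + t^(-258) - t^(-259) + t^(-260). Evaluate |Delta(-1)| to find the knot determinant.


Step 1: The polynomial has 521 terms with alternating signs, exponents from 260 down to -260.
Step 2: Substitute t = -1. The i-th term has coefficient (-1)^i and exponent (m-i),
  so its value is (-1)^i * (-1)^(m-i) = (-1)^m = 1 for every i.
Step 3: All 521 terms equal 1, so Delta(-1) = 521 * (1) = 521
Step 4: |Delta(-1)| = 521

521
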